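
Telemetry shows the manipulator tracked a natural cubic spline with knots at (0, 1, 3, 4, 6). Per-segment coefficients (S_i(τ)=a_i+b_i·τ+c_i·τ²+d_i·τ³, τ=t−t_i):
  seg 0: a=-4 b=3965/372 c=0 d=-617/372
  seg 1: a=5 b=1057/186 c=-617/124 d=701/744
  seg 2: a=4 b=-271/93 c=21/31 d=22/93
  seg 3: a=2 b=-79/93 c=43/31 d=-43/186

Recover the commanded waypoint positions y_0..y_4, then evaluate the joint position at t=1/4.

y_0 = S_0(0) = a_0 = -4
y_1 = S_1(0) = a_1 = 5
y_2 = S_2(0) = a_2 = 4
y_3 = S_3(0) = a_3 = 2
y_4 = S_3(2) = 4
t_q=1/4 is in segment 0 (τ=1/4); S_0(τ)=-10803/7936

y_0=-4 y_1=5 y_2=4 y_3=2 y_4=4
S(1/4) = -10803/7936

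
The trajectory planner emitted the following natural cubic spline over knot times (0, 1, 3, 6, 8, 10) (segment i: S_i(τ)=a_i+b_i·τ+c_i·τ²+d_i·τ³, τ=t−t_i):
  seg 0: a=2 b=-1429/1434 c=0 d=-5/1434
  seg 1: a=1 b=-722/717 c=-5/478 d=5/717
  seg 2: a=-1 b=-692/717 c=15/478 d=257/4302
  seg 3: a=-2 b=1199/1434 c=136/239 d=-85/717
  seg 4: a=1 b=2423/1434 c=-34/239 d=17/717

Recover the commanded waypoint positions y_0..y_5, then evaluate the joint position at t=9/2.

y_0=2 y_1=1 y_2=-1 y_3=-2 y_4=1 y_5=4
S(9/2) = -8319/3824

y_0 = S_0(0) = a_0 = 2
y_1 = S_1(0) = a_1 = 1
y_2 = S_2(0) = a_2 = -1
y_3 = S_3(0) = a_3 = -2
y_4 = S_4(0) = a_4 = 1
y_5 = S_4(2) = 4
t_q=9/2 is in segment 2 (τ=3/2); S_2(τ)=-8319/3824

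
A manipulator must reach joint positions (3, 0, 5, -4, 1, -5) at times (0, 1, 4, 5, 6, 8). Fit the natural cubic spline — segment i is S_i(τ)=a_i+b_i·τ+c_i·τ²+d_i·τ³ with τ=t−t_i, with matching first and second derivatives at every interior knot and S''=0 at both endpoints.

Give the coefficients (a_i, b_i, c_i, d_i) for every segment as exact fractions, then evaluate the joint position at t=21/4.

  seg 0: a=3 b=-16481/3651 c=0 d=5528/3651
  seg 1: a=0 b=103/3651 c=5528/1217 d=-14590/10953
  seg 2: a=5 b=-31703/3651 c=-9062/1217 d=26030/3651
  seg 3: a=-4 b=-7985/3651 c=16968/1217 d=-24664/3651
  seg 4: a=1 b=19831/3651 c=-7696/1217 d=3848/3651
S(21/4) = -36811/9736

Δ: Δ0=-3, Δ1=5/3, Δ2=-9, Δ3=5, Δ4=-3
row 1: diag=8, rhs=28; c'=3/8, d'=7/2
row 2: denom=8−3·3/8=55/8; d'=(-64−3·7/2)/(55/8)=-596/55
row 3: denom=4−1·8/55=212/55; d'=(84−1·-596/55)/(212/55)=1304/53
row 4: denom=6−1·55/212=1217/212; d'=(-48−1·1304/53)/(1217/212)=-15392/1217
back: M4=-15392/1217
back: M3=1304/53−55/212·-15392/1217=33936/1217
back: M2=-596/55−8/55·33936/1217=-18124/1217
back: M1=7/2−3/8·-18124/1217=11056/1217
M: M0=0, M1=11056/1217, M2=-18124/1217, M3=33936/1217, M4=-15392/1217, M5=0
seg 0: a=3, c=M0/2=0, d=(M1−M0)/(6·1)=5528/3651, b=Δ0−h0·(2M0+M1)/6=-16481/3651
seg 1: a=0, c=M1/2=5528/1217, d=(M2−M1)/(6·3)=-14590/10953, b=Δ1−h1·(2M1+M2)/6=103/3651
seg 2: a=5, c=M2/2=-9062/1217, d=(M3−M2)/(6·1)=26030/3651, b=Δ2−h2·(2M2+M3)/6=-31703/3651
seg 3: a=-4, c=M3/2=16968/1217, d=(M4−M3)/(6·1)=-24664/3651, b=Δ3−h3·(2M3+M4)/6=-7985/3651
seg 4: a=1, c=M4/2=-7696/1217, d=(M5−M4)/(6·2)=3848/3651, b=Δ4−h4·(2M4+M5)/6=19831/3651
t_q=21/4 → seg 3, τ=1/4; S=-4+-7985/3651·τ+16968/1217·τ²+-24664/3651·τ³=-36811/9736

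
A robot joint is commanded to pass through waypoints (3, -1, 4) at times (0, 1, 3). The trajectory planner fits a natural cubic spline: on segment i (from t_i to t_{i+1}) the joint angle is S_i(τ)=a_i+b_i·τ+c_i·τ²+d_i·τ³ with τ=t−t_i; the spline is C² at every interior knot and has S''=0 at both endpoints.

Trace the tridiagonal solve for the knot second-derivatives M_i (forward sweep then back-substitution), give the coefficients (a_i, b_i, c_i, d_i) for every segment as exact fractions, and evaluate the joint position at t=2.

Δ: Δ0=-4, Δ1=5/2
row 1: diag=6, rhs=39; c'=1/3, d'=13/2
back: M1=13/2
M: M0=0, M1=13/2, M2=0
seg 0: a=3, c=M0/2=0, d=(M1−M0)/(6·1)=13/12, b=Δ0−h0·(2M0+M1)/6=-61/12
seg 1: a=-1, c=M1/2=13/4, d=(M2−M1)/(6·2)=-13/24, b=Δ1−h1·(2M1+M2)/6=-11/6
t_q=2 → seg 1, τ=1; S=-1+-11/6·τ+13/4·τ²+-13/24·τ³=-1/8

  seg 0: a=3 b=-61/12 c=0 d=13/12
  seg 1: a=-1 b=-11/6 c=13/4 d=-13/24
S(2) = -1/8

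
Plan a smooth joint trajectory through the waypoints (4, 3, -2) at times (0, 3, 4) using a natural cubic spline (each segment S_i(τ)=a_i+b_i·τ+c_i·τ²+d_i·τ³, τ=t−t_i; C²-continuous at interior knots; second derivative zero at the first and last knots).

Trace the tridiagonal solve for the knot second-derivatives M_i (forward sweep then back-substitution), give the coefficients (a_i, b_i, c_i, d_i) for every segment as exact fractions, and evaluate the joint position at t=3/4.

  seg 0: a=4 b=17/12 c=0 d=-7/36
  seg 1: a=3 b=-23/6 c=-7/4 d=7/12
S(3/4) = 1275/256

Δ: Δ0=-1/3, Δ1=-5
row 1: diag=8, rhs=-28; c'=1/8, d'=-7/2
back: M1=-7/2
M: M0=0, M1=-7/2, M2=0
seg 0: a=4, c=M0/2=0, d=(M1−M0)/(6·3)=-7/36, b=Δ0−h0·(2M0+M1)/6=17/12
seg 1: a=3, c=M1/2=-7/4, d=(M2−M1)/(6·1)=7/12, b=Δ1−h1·(2M1+M2)/6=-23/6
t_q=3/4 → seg 0, τ=3/4; S=4+17/12·τ+0·τ²+-7/36·τ³=1275/256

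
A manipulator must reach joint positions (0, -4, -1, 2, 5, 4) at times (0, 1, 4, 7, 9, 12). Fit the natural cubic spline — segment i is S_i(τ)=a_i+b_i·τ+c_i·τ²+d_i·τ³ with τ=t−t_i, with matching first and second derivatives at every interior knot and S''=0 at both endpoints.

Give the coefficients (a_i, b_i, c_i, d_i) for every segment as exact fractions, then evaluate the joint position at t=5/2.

  seg 0: a=0 b=-2993/636 c=0 d=449/636
  seg 1: a=-4 b=-823/318 c=449/212 d=-1759/5724
  seg 2: a=-1 b=1159/636 c=-103/159 d=713/5724
  seg 3: a=2 b=413/318 c=301/636 d=-79/424
  seg 4: a=5 b=152/159 c=-205/318 d=205/2862
S(5/2) = -7045/1696

Δ: Δ0=-4, Δ1=1, Δ2=1, Δ3=3/2, Δ4=-1/3
row 1: diag=8, rhs=30; c'=3/8, d'=15/4
row 2: denom=12−3·3/8=87/8; d'=(0−3·15/4)/(87/8)=-30/29
row 3: denom=10−3·8/29=266/29; d'=(3−3·-30/29)/(266/29)=177/266
row 4: denom=10−2·29/133=1272/133; d'=(-11−2·177/266)/(1272/133)=-205/159
back: M4=-205/159
back: M3=177/266−29/133·-205/159=301/318
back: M2=-30/29−8/29·301/318=-206/159
back: M1=15/4−3/8·-206/159=449/106
M: M0=0, M1=449/106, M2=-206/159, M3=301/318, M4=-205/159, M5=0
seg 0: a=0, c=M0/2=0, d=(M1−M0)/(6·1)=449/636, b=Δ0−h0·(2M0+M1)/6=-2993/636
seg 1: a=-4, c=M1/2=449/212, d=(M2−M1)/(6·3)=-1759/5724, b=Δ1−h1·(2M1+M2)/6=-823/318
seg 2: a=-1, c=M2/2=-103/159, d=(M3−M2)/(6·3)=713/5724, b=Δ2−h2·(2M2+M3)/6=1159/636
seg 3: a=2, c=M3/2=301/636, d=(M4−M3)/(6·2)=-79/424, b=Δ3−h3·(2M3+M4)/6=413/318
seg 4: a=5, c=M4/2=-205/318, d=(M5−M4)/(6·3)=205/2862, b=Δ4−h4·(2M4+M5)/6=152/159
t_q=5/2 → seg 1, τ=3/2; S=-4+-823/318·τ+449/212·τ²+-1759/5724·τ³=-7045/1696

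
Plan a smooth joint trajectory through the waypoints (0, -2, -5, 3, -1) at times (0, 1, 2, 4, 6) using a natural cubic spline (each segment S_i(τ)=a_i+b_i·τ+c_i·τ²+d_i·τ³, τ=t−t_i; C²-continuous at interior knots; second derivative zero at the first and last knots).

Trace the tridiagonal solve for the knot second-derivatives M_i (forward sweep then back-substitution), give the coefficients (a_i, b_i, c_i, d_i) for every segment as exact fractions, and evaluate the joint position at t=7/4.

Δ: Δ0=-2, Δ1=-3, Δ2=4, Δ3=-2
row 1: diag=4, rhs=-6; c'=1/4, d'=-3/2
row 2: denom=6−1·1/4=23/4; d'=(42−1·-3/2)/(23/4)=174/23
row 3: denom=8−2·8/23=168/23; d'=(-36−2·174/23)/(168/23)=-7
back: M3=-7
back: M2=174/23−8/23·-7=10
back: M1=-3/2−1/4·10=-4
M: M0=0, M1=-4, M2=10, M3=-7, M4=0
seg 0: a=0, c=M0/2=0, d=(M1−M0)/(6·1)=-2/3, b=Δ0−h0·(2M0+M1)/6=-4/3
seg 1: a=-2, c=M1/2=-2, d=(M2−M1)/(6·1)=7/3, b=Δ1−h1·(2M1+M2)/6=-10/3
seg 2: a=-5, c=M2/2=5, d=(M3−M2)/(6·2)=-17/12, b=Δ2−h2·(2M2+M3)/6=-1/3
seg 3: a=3, c=M3/2=-7/2, d=(M4−M3)/(6·2)=7/12, b=Δ3−h3·(2M3+M4)/6=8/3
t_q=7/4 → seg 1, τ=3/4; S=-2+-10/3·τ+-2·τ²+7/3·τ³=-297/64

  seg 0: a=0 b=-4/3 c=0 d=-2/3
  seg 1: a=-2 b=-10/3 c=-2 d=7/3
  seg 2: a=-5 b=-1/3 c=5 d=-17/12
  seg 3: a=3 b=8/3 c=-7/2 d=7/12
S(7/4) = -297/64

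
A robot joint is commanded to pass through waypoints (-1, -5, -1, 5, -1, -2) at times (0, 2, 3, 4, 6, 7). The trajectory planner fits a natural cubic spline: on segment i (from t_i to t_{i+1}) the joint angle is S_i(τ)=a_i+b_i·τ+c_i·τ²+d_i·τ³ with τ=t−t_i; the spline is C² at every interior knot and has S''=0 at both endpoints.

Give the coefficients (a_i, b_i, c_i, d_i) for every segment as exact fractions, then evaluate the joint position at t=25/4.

  seg 0: a=-1 b=-131/35 c=0 d=61/140
  seg 1: a=-5 b=52/35 c=183/70 d=-1/10
  seg 2: a=-1 b=449/70 c=81/35 d=-191/70
  seg 3: a=5 b=20/7 c=-411/70 d=103/70
  seg 4: a=-1 b=-104/35 c=207/70 d=-69/70
S(25/4) = -1007/640

Δ: Δ0=-2, Δ1=4, Δ2=6, Δ3=-3, Δ4=-1
row 1: diag=6, rhs=36; c'=1/6, d'=6
row 2: denom=4−1·1/6=23/6; d'=(12−1·6)/(23/6)=36/23
row 3: denom=6−1·6/23=132/23; d'=(-54−1·36/23)/(132/23)=-213/22
row 4: denom=6−2·23/66=175/33; d'=(12−2·-213/22)/(175/33)=207/35
back: M4=207/35
back: M3=-213/22−23/66·207/35=-411/35
back: M2=36/23−6/23·-411/35=162/35
back: M1=6−1/6·162/35=183/35
M: M0=0, M1=183/35, M2=162/35, M3=-411/35, M4=207/35, M5=0
seg 0: a=-1, c=M0/2=0, d=(M1−M0)/(6·2)=61/140, b=Δ0−h0·(2M0+M1)/6=-131/35
seg 1: a=-5, c=M1/2=183/70, d=(M2−M1)/(6·1)=-1/10, b=Δ1−h1·(2M1+M2)/6=52/35
seg 2: a=-1, c=M2/2=81/35, d=(M3−M2)/(6·1)=-191/70, b=Δ2−h2·(2M2+M3)/6=449/70
seg 3: a=5, c=M3/2=-411/70, d=(M4−M3)/(6·2)=103/70, b=Δ3−h3·(2M3+M4)/6=20/7
seg 4: a=-1, c=M4/2=207/70, d=(M5−M4)/(6·1)=-69/70, b=Δ4−h4·(2M4+M5)/6=-104/35
t_q=25/4 → seg 4, τ=1/4; S=-1+-104/35·τ+207/70·τ²+-69/70·τ³=-1007/640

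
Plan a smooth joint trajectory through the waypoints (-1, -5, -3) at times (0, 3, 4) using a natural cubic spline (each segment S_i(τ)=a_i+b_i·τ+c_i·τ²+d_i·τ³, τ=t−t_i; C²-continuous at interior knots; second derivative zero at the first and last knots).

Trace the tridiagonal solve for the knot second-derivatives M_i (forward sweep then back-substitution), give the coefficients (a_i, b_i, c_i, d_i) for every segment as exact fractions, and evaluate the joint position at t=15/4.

  seg 0: a=-1 b=-31/12 c=0 d=5/36
  seg 1: a=-5 b=7/6 c=5/4 d=-5/12
S(15/4) = -921/256

Δ: Δ0=-4/3, Δ1=2
row 1: diag=8, rhs=20; c'=1/8, d'=5/2
back: M1=5/2
M: M0=0, M1=5/2, M2=0
seg 0: a=-1, c=M0/2=0, d=(M1−M0)/(6·3)=5/36, b=Δ0−h0·(2M0+M1)/6=-31/12
seg 1: a=-5, c=M1/2=5/4, d=(M2−M1)/(6·1)=-5/12, b=Δ1−h1·(2M1+M2)/6=7/6
t_q=15/4 → seg 1, τ=3/4; S=-5+7/6·τ+5/4·τ²+-5/12·τ³=-921/256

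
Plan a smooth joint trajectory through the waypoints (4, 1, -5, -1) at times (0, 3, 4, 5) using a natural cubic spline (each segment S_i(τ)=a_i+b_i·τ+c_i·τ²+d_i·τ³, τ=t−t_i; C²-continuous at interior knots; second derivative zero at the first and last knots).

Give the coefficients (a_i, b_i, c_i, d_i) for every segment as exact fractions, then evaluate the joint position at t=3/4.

Δ: Δ0=-1, Δ1=-6, Δ2=4
row 1: diag=8, rhs=-30; c'=1/8, d'=-15/4
row 2: denom=4−1·1/8=31/8; d'=(60−1·-15/4)/(31/8)=510/31
back: M2=510/31
back: M1=-15/4−1/8·510/31=-180/31
M: M0=0, M1=-180/31, M2=510/31, M3=0
seg 0: a=4, c=M0/2=0, d=(M1−M0)/(6·3)=-10/31, b=Δ0−h0·(2M0+M1)/6=59/31
seg 1: a=1, c=M1/2=-90/31, d=(M2−M1)/(6·1)=115/31, b=Δ1−h1·(2M1+M2)/6=-211/31
seg 2: a=-5, c=M2/2=255/31, d=(M3−M2)/(6·1)=-85/31, b=Δ2−h2·(2M2+M3)/6=-46/31
t_q=3/4 → seg 0, τ=3/4; S=4+59/31·τ+0·τ²+-10/31·τ³=5249/992

  seg 0: a=4 b=59/31 c=0 d=-10/31
  seg 1: a=1 b=-211/31 c=-90/31 d=115/31
  seg 2: a=-5 b=-46/31 c=255/31 d=-85/31
S(3/4) = 5249/992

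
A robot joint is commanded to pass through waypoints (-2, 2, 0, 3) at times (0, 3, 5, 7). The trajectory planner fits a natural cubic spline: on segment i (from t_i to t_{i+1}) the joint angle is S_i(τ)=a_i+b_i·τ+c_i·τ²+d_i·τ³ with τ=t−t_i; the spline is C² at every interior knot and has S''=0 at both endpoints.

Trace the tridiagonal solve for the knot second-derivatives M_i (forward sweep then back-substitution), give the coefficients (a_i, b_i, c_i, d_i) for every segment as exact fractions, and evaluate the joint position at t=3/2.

  seg 0: a=-2 b=517/228 c=0 d=-71/684
  seg 1: a=2 b=-61/114 c=-71/76 d=20/57
  seg 2: a=0 b=-7/114 c=89/76 d=-89/456
S(3/2) = 639/608

Δ: Δ0=4/3, Δ1=-1, Δ2=3/2
row 1: diag=10, rhs=-14; c'=1/5, d'=-7/5
row 2: denom=8−2·1/5=38/5; d'=(15−2·-7/5)/(38/5)=89/38
back: M2=89/38
back: M1=-7/5−1/5·89/38=-71/38
M: M0=0, M1=-71/38, M2=89/38, M3=0
seg 0: a=-2, c=M0/2=0, d=(M1−M0)/(6·3)=-71/684, b=Δ0−h0·(2M0+M1)/6=517/228
seg 1: a=2, c=M1/2=-71/76, d=(M2−M1)/(6·2)=20/57, b=Δ1−h1·(2M1+M2)/6=-61/114
seg 2: a=0, c=M2/2=89/76, d=(M3−M2)/(6·2)=-89/456, b=Δ2−h2·(2M2+M3)/6=-7/114
t_q=3/2 → seg 0, τ=3/2; S=-2+517/228·τ+0·τ²+-71/684·τ³=639/608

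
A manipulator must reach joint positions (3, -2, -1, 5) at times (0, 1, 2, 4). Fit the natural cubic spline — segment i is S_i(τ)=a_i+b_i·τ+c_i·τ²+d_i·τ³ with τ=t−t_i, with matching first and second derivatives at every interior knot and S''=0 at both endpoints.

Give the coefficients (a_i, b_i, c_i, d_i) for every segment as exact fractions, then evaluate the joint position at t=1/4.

  seg 0: a=3 b=-149/23 c=0 d=34/23
  seg 1: a=-2 b=-47/23 c=102/23 d=-32/23
  seg 2: a=-1 b=61/23 c=6/23 d=-1/23
S(1/4) = 1033/736

Δ: Δ0=-5, Δ1=1, Δ2=3
row 1: diag=4, rhs=36; c'=1/4, d'=9
row 2: denom=6−1·1/4=23/4; d'=(12−1·9)/(23/4)=12/23
back: M2=12/23
back: M1=9−1/4·12/23=204/23
M: M0=0, M1=204/23, M2=12/23, M3=0
seg 0: a=3, c=M0/2=0, d=(M1−M0)/(6·1)=34/23, b=Δ0−h0·(2M0+M1)/6=-149/23
seg 1: a=-2, c=M1/2=102/23, d=(M2−M1)/(6·1)=-32/23, b=Δ1−h1·(2M1+M2)/6=-47/23
seg 2: a=-1, c=M2/2=6/23, d=(M3−M2)/(6·2)=-1/23, b=Δ2−h2·(2M2+M3)/6=61/23
t_q=1/4 → seg 0, τ=1/4; S=3+-149/23·τ+0·τ²+34/23·τ³=1033/736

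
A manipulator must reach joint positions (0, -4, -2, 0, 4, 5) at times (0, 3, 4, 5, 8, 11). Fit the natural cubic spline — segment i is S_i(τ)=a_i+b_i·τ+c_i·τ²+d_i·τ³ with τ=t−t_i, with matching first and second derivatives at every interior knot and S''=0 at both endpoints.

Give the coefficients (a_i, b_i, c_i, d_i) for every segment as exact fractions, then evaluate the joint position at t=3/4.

  seg 0: a=0 b=-757/289 c=0 d=1115/7803
  seg 1: a=-4 b=358/289 c=1115/867 d=-455/867
  seg 2: a=-2 b=1939/867 c=-250/867 d=15/289
  seg 3: a=0 b=1574/867 c=-115/867 d=-73/7803
  seg 4: a=4 b=665/867 c=-188/867 d=188/7803
S(3/4) = -35221/18496

Δ: Δ0=-4/3, Δ1=2, Δ2=2, Δ3=4/3, Δ4=1/3
row 1: diag=8, rhs=20; c'=1/8, d'=5/2
row 2: denom=4−1·1/8=31/8; d'=(0−1·5/2)/(31/8)=-20/31
row 3: denom=8−1·8/31=240/31; d'=(-4−1·-20/31)/(240/31)=-13/30
row 4: denom=12−3·31/80=867/80; d'=(-6−3·-13/30)/(867/80)=-376/867
back: M4=-376/867
back: M3=-13/30−31/80·-376/867=-230/867
back: M2=-20/31−8/31·-230/867=-500/867
back: M1=5/2−1/8·-500/867=2230/867
M: M0=0, M1=2230/867, M2=-500/867, M3=-230/867, M4=-376/867, M5=0
seg 0: a=0, c=M0/2=0, d=(M1−M0)/(6·3)=1115/7803, b=Δ0−h0·(2M0+M1)/6=-757/289
seg 1: a=-4, c=M1/2=1115/867, d=(M2−M1)/(6·1)=-455/867, b=Δ1−h1·(2M1+M2)/6=358/289
seg 2: a=-2, c=M2/2=-250/867, d=(M3−M2)/(6·1)=15/289, b=Δ2−h2·(2M2+M3)/6=1939/867
seg 3: a=0, c=M3/2=-115/867, d=(M4−M3)/(6·3)=-73/7803, b=Δ3−h3·(2M3+M4)/6=1574/867
seg 4: a=4, c=M4/2=-188/867, d=(M5−M4)/(6·3)=188/7803, b=Δ4−h4·(2M4+M5)/6=665/867
t_q=3/4 → seg 0, τ=3/4; S=0+-757/289·τ+0·τ²+1115/7803·τ³=-35221/18496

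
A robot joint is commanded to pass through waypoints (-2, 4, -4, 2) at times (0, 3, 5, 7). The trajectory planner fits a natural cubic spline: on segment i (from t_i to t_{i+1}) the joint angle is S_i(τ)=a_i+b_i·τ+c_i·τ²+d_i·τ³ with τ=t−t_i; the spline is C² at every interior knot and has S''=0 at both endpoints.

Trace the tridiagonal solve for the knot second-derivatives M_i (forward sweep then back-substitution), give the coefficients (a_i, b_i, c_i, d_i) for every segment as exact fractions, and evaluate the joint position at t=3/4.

  seg 0: a=-2 b=169/38 c=0 d=-31/114
  seg 1: a=4 b=-55/19 c=-93/38 d=18/19
  seg 2: a=-4 b=-25/19 c=123/38 d=-41/76
S(3/4) = 2969/2432

Δ: Δ0=2, Δ1=-4, Δ2=3
row 1: diag=10, rhs=-36; c'=1/5, d'=-18/5
row 2: denom=8−2·1/5=38/5; d'=(42−2·-18/5)/(38/5)=123/19
back: M2=123/19
back: M1=-18/5−1/5·123/19=-93/19
M: M0=0, M1=-93/19, M2=123/19, M3=0
seg 0: a=-2, c=M0/2=0, d=(M1−M0)/(6·3)=-31/114, b=Δ0−h0·(2M0+M1)/6=169/38
seg 1: a=4, c=M1/2=-93/38, d=(M2−M1)/(6·2)=18/19, b=Δ1−h1·(2M1+M2)/6=-55/19
seg 2: a=-4, c=M2/2=123/38, d=(M3−M2)/(6·2)=-41/76, b=Δ2−h2·(2M2+M3)/6=-25/19
t_q=3/4 → seg 0, τ=3/4; S=-2+169/38·τ+0·τ²+-31/114·τ³=2969/2432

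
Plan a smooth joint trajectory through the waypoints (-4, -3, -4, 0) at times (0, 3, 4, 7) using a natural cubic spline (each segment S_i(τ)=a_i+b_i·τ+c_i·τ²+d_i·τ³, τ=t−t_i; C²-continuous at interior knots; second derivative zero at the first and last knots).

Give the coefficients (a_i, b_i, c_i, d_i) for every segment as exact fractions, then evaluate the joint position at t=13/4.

  seg 0: a=-4 b=20/21 c=0 d=-13/189
  seg 1: a=-3 b=-19/21 c=-13/21 d=11/21
  seg 2: a=-4 b=-4/7 c=20/21 d=-20/189
S(13/4) = -1459/448

Δ: Δ0=1/3, Δ1=-1, Δ2=4/3
row 1: diag=8, rhs=-8; c'=1/8, d'=-1
row 2: denom=8−1·1/8=63/8; d'=(14−1·-1)/(63/8)=40/21
back: M2=40/21
back: M1=-1−1/8·40/21=-26/21
M: M0=0, M1=-26/21, M2=40/21, M3=0
seg 0: a=-4, c=M0/2=0, d=(M1−M0)/(6·3)=-13/189, b=Δ0−h0·(2M0+M1)/6=20/21
seg 1: a=-3, c=M1/2=-13/21, d=(M2−M1)/(6·1)=11/21, b=Δ1−h1·(2M1+M2)/6=-19/21
seg 2: a=-4, c=M2/2=20/21, d=(M3−M2)/(6·3)=-20/189, b=Δ2−h2·(2M2+M3)/6=-4/7
t_q=13/4 → seg 1, τ=1/4; S=-3+-19/21·τ+-13/21·τ²+11/21·τ³=-1459/448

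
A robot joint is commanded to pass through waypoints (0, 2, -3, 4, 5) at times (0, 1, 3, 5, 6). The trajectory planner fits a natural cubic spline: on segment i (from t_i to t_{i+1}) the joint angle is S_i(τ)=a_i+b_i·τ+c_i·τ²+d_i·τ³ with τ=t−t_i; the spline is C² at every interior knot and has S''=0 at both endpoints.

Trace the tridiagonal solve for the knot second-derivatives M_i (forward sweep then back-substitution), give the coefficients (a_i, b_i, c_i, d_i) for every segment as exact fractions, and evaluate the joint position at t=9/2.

  seg 0: a=0 b=19/6 c=0 d=-7/6
  seg 1: a=2 b=-1/3 c=-7/2 d=29/24
  seg 2: a=-3 b=1/6 c=15/4 d=-25/24
  seg 3: a=4 b=8/3 c=-5/2 d=5/6
S(9/2) = 139/64

Δ: Δ0=2, Δ1=-5/2, Δ2=7/2, Δ3=1
row 1: diag=6, rhs=-27; c'=1/3, d'=-9/2
row 2: denom=8−2·1/3=22/3; d'=(36−2·-9/2)/(22/3)=135/22
row 3: denom=6−2·3/11=60/11; d'=(-15−2·135/22)/(60/11)=-5
back: M3=-5
back: M2=135/22−3/11·-5=15/2
back: M1=-9/2−1/3·15/2=-7
M: M0=0, M1=-7, M2=15/2, M3=-5, M4=0
seg 0: a=0, c=M0/2=0, d=(M1−M0)/(6·1)=-7/6, b=Δ0−h0·(2M0+M1)/6=19/6
seg 1: a=2, c=M1/2=-7/2, d=(M2−M1)/(6·2)=29/24, b=Δ1−h1·(2M1+M2)/6=-1/3
seg 2: a=-3, c=M2/2=15/4, d=(M3−M2)/(6·2)=-25/24, b=Δ2−h2·(2M2+M3)/6=1/6
seg 3: a=4, c=M3/2=-5/2, d=(M4−M3)/(6·1)=5/6, b=Δ3−h3·(2M3+M4)/6=8/3
t_q=9/2 → seg 2, τ=3/2; S=-3+1/6·τ+15/4·τ²+-25/24·τ³=139/64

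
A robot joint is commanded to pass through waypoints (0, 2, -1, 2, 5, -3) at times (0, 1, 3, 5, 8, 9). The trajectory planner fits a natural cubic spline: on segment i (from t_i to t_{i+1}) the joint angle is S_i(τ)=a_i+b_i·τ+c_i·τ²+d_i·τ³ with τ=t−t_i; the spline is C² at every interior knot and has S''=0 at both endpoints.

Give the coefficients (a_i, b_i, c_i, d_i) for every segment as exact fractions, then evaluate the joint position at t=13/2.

Δ: Δ0=2, Δ1=-3/2, Δ2=3/2, Δ3=1, Δ4=-8
row 1: diag=6, rhs=-21; c'=1/3, d'=-7/2
row 2: denom=8−2·1/3=22/3; d'=(18−2·-7/2)/(22/3)=75/22
row 3: denom=10−2·3/11=104/11; d'=(-3−2·75/22)/(104/11)=-27/26
row 4: denom=8−3·33/104=733/104; d'=(-54−3·-27/26)/(733/104)=-5292/733
back: M4=-5292/733
back: M3=-27/26−33/104·-5292/733=918/733
back: M2=75/22−3/11·918/733=4497/1466
back: M1=-7/2−1/3·4497/1466=-3315/733
M: M0=0, M1=-3315/733, M2=4497/1466, M3=918/733, M4=-5292/733, M5=0
seg 0: a=0, c=M0/2=0, d=(M1−M0)/(6·1)=-1105/1466, b=Δ0−h0·(2M0+M1)/6=4037/1466
seg 1: a=2, c=M1/2=-3315/1466, d=(M2−M1)/(6·2)=3709/5864, b=Δ1−h1·(2M1+M2)/6=361/733
seg 2: a=-1, c=M2/2=4497/2932, d=(M3−M2)/(6·2)=-887/5864, b=Δ2−h2·(2M2+M3)/6=-1411/1466
seg 3: a=2, c=M3/2=459/733, d=(M4−M3)/(6·3)=-345/733, b=Δ3−h3·(2M3+M4)/6=2461/733
seg 4: a=5, c=M4/2=-2646/733, d=(M5−M4)/(6·1)=882/733, b=Δ4−h4·(2M4+M5)/6=-4100/733
t_q=13/2 → seg 3, τ=3/2; S=2+2461/733·τ+459/733·τ²+-345/733·τ³=40207/5864

  seg 0: a=0 b=4037/1466 c=0 d=-1105/1466
  seg 1: a=2 b=361/733 c=-3315/1466 d=3709/5864
  seg 2: a=-1 b=-1411/1466 c=4497/2932 d=-887/5864
  seg 3: a=2 b=2461/733 c=459/733 d=-345/733
  seg 4: a=5 b=-4100/733 c=-2646/733 d=882/733
S(13/2) = 40207/5864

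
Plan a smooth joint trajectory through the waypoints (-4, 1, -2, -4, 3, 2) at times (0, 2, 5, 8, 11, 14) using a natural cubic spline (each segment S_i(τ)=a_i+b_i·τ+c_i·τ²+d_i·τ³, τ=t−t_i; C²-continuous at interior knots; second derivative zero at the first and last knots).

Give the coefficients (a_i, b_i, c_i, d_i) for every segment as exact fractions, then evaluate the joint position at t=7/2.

  seg 0: a=-4 b=9961/3090 c=0 d=-559/3090
  seg 1: a=1 b=3253/3090 c=-559/515 d=3719/27810
  seg 2: a=-2 b=-2857/1545 c=73/618 d=853/9270
  seg 3: a=-4 b=4153/3090 c=1462/1545 d=-127/618
  seg 4: a=3 b=2276/1545 c=-2791/3090 d=2791/27810
S(7/2) = 4847/8240

Δ: Δ0=5/2, Δ1=-1, Δ2=-2/3, Δ3=7/3, Δ4=-1/3
row 1: diag=10, rhs=-21; c'=3/10, d'=-21/10
row 2: denom=12−3·3/10=111/10; d'=(2−3·-21/10)/(111/10)=83/111
row 3: denom=12−3·10/37=414/37; d'=(18−3·83/111)/(414/37)=583/414
row 4: denom=12−3·37/138=515/46; d'=(-16−3·583/414)/(515/46)=-2791/1545
back: M4=-2791/1545
back: M3=583/414−37/138·-2791/1545=2924/1545
back: M2=83/111−10/37·2924/1545=73/309
back: M1=-21/10−3/10·73/309=-1118/515
M: M0=0, M1=-1118/515, M2=73/309, M3=2924/1545, M4=-2791/1545, M5=0
seg 0: a=-4, c=M0/2=0, d=(M1−M0)/(6·2)=-559/3090, b=Δ0−h0·(2M0+M1)/6=9961/3090
seg 1: a=1, c=M1/2=-559/515, d=(M2−M1)/(6·3)=3719/27810, b=Δ1−h1·(2M1+M2)/6=3253/3090
seg 2: a=-2, c=M2/2=73/618, d=(M3−M2)/(6·3)=853/9270, b=Δ2−h2·(2M2+M3)/6=-2857/1545
seg 3: a=-4, c=M3/2=1462/1545, d=(M4−M3)/(6·3)=-127/618, b=Δ3−h3·(2M3+M4)/6=4153/3090
seg 4: a=3, c=M4/2=-2791/3090, d=(M5−M4)/(6·3)=2791/27810, b=Δ4−h4·(2M4+M5)/6=2276/1545
t_q=7/2 → seg 1, τ=3/2; S=1+3253/3090·τ+-559/515·τ²+3719/27810·τ³=4847/8240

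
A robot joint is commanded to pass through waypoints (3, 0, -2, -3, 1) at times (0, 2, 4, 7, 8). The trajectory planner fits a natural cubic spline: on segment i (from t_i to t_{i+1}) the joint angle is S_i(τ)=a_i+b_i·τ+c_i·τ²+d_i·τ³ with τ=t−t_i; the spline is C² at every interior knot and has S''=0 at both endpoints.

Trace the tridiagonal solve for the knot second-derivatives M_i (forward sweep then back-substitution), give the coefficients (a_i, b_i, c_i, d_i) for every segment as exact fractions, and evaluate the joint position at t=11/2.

Δ: Δ0=-3/2, Δ1=-1, Δ2=-1/3, Δ3=4
row 1: diag=8, rhs=3; c'=1/4, d'=3/8
row 2: denom=10−2·1/4=19/2; d'=(4−2·3/8)/(19/2)=13/38
row 3: denom=8−3·6/19=134/19; d'=(26−3·13/38)/(134/19)=949/268
back: M3=949/268
back: M2=13/38−6/19·949/268=-52/67
back: M1=3/8−1/4·-52/67=305/536
M: M0=0, M1=305/536, M2=-52/67, M3=949/268, M4=0
seg 0: a=3, c=M0/2=0, d=(M1−M0)/(6·2)=305/6432, b=Δ0−h0·(2M0+M1)/6=-2717/1608
seg 1: a=0, c=M1/2=305/1072, d=(M2−M1)/(6·2)=-721/6432, b=Δ1−h1·(2M1+M2)/6=-901/804
seg 2: a=-2, c=M2/2=-26/67, d=(M3−M2)/(6·3)=1157/4824, b=Δ2−h2·(2M2+M3)/6=-2135/1608
seg 3: a=-3, c=M3/2=949/536, d=(M4−M3)/(6·1)=-949/1608, b=Δ3−h3·(2M3+M4)/6=2267/804
t_q=11/2 → seg 2, τ=3/2; S=-2+-2135/1608·τ+-26/67·τ²+1157/4824·τ³=-17389/4288

  seg 0: a=3 b=-2717/1608 c=0 d=305/6432
  seg 1: a=0 b=-901/804 c=305/1072 d=-721/6432
  seg 2: a=-2 b=-2135/1608 c=-26/67 d=1157/4824
  seg 3: a=-3 b=2267/804 c=949/536 d=-949/1608
S(11/2) = -17389/4288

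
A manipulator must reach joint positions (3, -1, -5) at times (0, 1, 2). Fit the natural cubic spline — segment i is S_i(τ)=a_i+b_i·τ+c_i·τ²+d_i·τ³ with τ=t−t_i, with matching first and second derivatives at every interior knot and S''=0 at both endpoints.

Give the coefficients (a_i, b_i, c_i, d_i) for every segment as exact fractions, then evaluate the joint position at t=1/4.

  seg 0: a=3 b=-4 c=0 d=0
  seg 1: a=-1 b=-4 c=0 d=0
S(1/4) = 2

Δ: Δ0=-4, Δ1=-4
row 1: diag=4, rhs=0; c'=1/4, d'=0
back: M1=0
M: M0=0, M1=0, M2=0
seg 0: a=3, c=M0/2=0, d=(M1−M0)/(6·1)=0, b=Δ0−h0·(2M0+M1)/6=-4
seg 1: a=-1, c=M1/2=0, d=(M2−M1)/(6·1)=0, b=Δ1−h1·(2M1+M2)/6=-4
t_q=1/4 → seg 0, τ=1/4; S=3+-4·τ+0·τ²+0·τ³=2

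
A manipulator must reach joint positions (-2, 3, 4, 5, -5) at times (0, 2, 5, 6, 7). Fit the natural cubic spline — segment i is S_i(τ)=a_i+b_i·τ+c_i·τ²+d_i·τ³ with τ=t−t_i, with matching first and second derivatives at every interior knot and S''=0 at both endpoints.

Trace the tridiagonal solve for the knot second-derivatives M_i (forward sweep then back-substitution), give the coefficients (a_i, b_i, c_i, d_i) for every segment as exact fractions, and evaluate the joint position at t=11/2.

  seg 0: a=-2 b=1352/411 c=0 d=-649/3288
  seg 1: a=3 b=757/822 c=-649/548 d=1625/4932
  seg 2: a=4 b=4457/1644 c=244/137 d=-5741/1644
  seg 3: a=5 b=-3455/822 c=-4765/548 d=4765/1644
S(11/2) = 23517/4384

Δ: Δ0=5/2, Δ1=1/3, Δ2=1, Δ3=-10
row 1: diag=10, rhs=-13; c'=3/10, d'=-13/10
row 2: denom=8−3·3/10=71/10; d'=(4−3·-13/10)/(71/10)=79/71
row 3: denom=4−1·10/71=274/71; d'=(-66−1·79/71)/(274/71)=-4765/274
back: M3=-4765/274
back: M2=79/71−10/71·-4765/274=488/137
back: M1=-13/10−3/10·488/137=-649/274
M: M0=0, M1=-649/274, M2=488/137, M3=-4765/274, M4=0
seg 0: a=-2, c=M0/2=0, d=(M1−M0)/(6·2)=-649/3288, b=Δ0−h0·(2M0+M1)/6=1352/411
seg 1: a=3, c=M1/2=-649/548, d=(M2−M1)/(6·3)=1625/4932, b=Δ1−h1·(2M1+M2)/6=757/822
seg 2: a=4, c=M2/2=244/137, d=(M3−M2)/(6·1)=-5741/1644, b=Δ2−h2·(2M2+M3)/6=4457/1644
seg 3: a=5, c=M3/2=-4765/548, d=(M4−M3)/(6·1)=4765/1644, b=Δ3−h3·(2M3+M4)/6=-3455/822
t_q=11/2 → seg 2, τ=1/2; S=4+4457/1644·τ+244/137·τ²+-5741/1644·τ³=23517/4384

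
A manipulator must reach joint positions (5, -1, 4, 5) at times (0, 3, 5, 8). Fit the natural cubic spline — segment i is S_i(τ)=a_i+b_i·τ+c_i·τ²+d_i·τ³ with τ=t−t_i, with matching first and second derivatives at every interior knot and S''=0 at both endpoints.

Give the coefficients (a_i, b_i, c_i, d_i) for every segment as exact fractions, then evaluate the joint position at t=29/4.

Δ: Δ0=-2, Δ1=5/2, Δ2=1/3
row 1: diag=10, rhs=27; c'=1/5, d'=27/10
row 2: denom=10−2·1/5=48/5; d'=(-13−2·27/10)/(48/5)=-23/12
back: M2=-23/12
back: M1=27/10−1/5·-23/12=37/12
M: M0=0, M1=37/12, M2=-23/12, M3=0
seg 0: a=5, c=M0/2=0, d=(M1−M0)/(6·3)=37/216, b=Δ0−h0·(2M0+M1)/6=-85/24
seg 1: a=-1, c=M1/2=37/24, d=(M2−M1)/(6·2)=-5/12, b=Δ1−h1·(2M1+M2)/6=13/12
seg 2: a=4, c=M2/2=-23/24, d=(M3−M2)/(6·3)=23/216, b=Δ2−h2·(2M2+M3)/6=9/4
t_q=29/4 → seg 2, τ=9/4; S=4+9/4·τ+-23/24·τ²+23/216·τ³=2777/512

  seg 0: a=5 b=-85/24 c=0 d=37/216
  seg 1: a=-1 b=13/12 c=37/24 d=-5/12
  seg 2: a=4 b=9/4 c=-23/24 d=23/216
S(29/4) = 2777/512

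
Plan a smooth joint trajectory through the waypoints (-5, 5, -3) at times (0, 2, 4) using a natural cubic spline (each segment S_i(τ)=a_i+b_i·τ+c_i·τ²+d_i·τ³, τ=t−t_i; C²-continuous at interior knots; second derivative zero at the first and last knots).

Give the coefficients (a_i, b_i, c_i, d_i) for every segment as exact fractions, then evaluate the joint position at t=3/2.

Δ: Δ0=5, Δ1=-4
row 1: diag=8, rhs=-54; c'=1/4, d'=-27/4
back: M1=-27/4
M: M0=0, M1=-27/4, M2=0
seg 0: a=-5, c=M0/2=0, d=(M1−M0)/(6·2)=-9/16, b=Δ0−h0·(2M0+M1)/6=29/4
seg 1: a=5, c=M1/2=-27/8, d=(M2−M1)/(6·2)=9/16, b=Δ1−h1·(2M1+M2)/6=1/2
t_q=3/2 → seg 0, τ=3/2; S=-5+29/4·τ+0·τ²+-9/16·τ³=509/128

  seg 0: a=-5 b=29/4 c=0 d=-9/16
  seg 1: a=5 b=1/2 c=-27/8 d=9/16
S(3/2) = 509/128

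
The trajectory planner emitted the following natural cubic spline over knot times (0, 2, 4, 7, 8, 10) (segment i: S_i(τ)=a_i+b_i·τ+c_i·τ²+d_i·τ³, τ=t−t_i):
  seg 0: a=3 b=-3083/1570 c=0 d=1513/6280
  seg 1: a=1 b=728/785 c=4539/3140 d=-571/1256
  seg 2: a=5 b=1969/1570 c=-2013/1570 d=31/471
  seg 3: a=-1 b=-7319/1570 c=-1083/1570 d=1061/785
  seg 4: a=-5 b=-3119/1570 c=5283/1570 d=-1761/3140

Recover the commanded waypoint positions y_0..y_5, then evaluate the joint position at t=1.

y_0 = S_0(0) = a_0 = 3
y_1 = S_1(0) = a_1 = 1
y_2 = S_2(0) = a_2 = 5
y_3 = S_3(0) = a_3 = -1
y_4 = S_4(0) = a_4 = -5
y_5 = S_4(2) = 0
t_q=1 is in segment 0 (τ=1); S_0(τ)=8021/6280

y_0=3 y_1=1 y_2=5 y_3=-1 y_4=-5 y_5=0
S(1) = 8021/6280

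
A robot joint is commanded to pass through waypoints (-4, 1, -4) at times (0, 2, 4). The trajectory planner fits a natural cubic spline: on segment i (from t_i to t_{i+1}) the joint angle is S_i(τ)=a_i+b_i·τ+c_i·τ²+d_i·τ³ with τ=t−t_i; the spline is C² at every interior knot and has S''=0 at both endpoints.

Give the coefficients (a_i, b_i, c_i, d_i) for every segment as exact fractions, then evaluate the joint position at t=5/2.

  seg 0: a=-4 b=15/4 c=0 d=-5/16
  seg 1: a=1 b=0 c=-15/8 d=5/16
S(5/2) = 73/128

Δ: Δ0=5/2, Δ1=-5/2
row 1: diag=8, rhs=-30; c'=1/4, d'=-15/4
back: M1=-15/4
M: M0=0, M1=-15/4, M2=0
seg 0: a=-4, c=M0/2=0, d=(M1−M0)/(6·2)=-5/16, b=Δ0−h0·(2M0+M1)/6=15/4
seg 1: a=1, c=M1/2=-15/8, d=(M2−M1)/(6·2)=5/16, b=Δ1−h1·(2M1+M2)/6=0
t_q=5/2 → seg 1, τ=1/2; S=1+0·τ+-15/8·τ²+5/16·τ³=73/128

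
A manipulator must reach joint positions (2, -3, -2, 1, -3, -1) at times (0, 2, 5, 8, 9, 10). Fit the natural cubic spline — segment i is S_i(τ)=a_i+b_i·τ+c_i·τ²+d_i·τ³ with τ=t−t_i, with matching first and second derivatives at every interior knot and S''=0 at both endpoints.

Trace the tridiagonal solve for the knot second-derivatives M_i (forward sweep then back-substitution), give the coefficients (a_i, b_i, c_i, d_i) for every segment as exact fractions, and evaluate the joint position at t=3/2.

  seg 0: a=2 b=-18029/6162 c=0 d=328/3081
  seg 1: a=-3 b=-10157/6162 c=656/1027 d=31/4266
  seg 2: a=-2 b=7334/3081 c=4339/6162 d=-21523/55458
  seg 3: a=1 b=-23867/6162 c=-2864/1027 d=16403/6162
  seg 4: a=-3 b=-4513/3081 c=10675/2054 d=-10675/6162
S(3/2) = -8337/4108

Δ: Δ0=-5/2, Δ1=1/3, Δ2=1, Δ3=-4, Δ4=2
row 1: diag=10, rhs=17; c'=3/10, d'=17/10
row 2: denom=12−3·3/10=111/10; d'=(4−3·17/10)/(111/10)=-11/111
row 3: denom=8−3·10/37=266/37; d'=(-30−3·-11/111)/(266/37)=-157/38
row 4: denom=4−1·37/266=1027/266; d'=(36−1·-157/38)/(1027/266)=10675/1027
back: M4=10675/1027
back: M3=-157/38−37/266·10675/1027=-5728/1027
back: M2=-11/111−10/37·-5728/1027=4339/3081
back: M1=17/10−3/10·4339/3081=1312/1027
M: M0=0, M1=1312/1027, M2=4339/3081, M3=-5728/1027, M4=10675/1027, M5=0
seg 0: a=2, c=M0/2=0, d=(M1−M0)/(6·2)=328/3081, b=Δ0−h0·(2M0+M1)/6=-18029/6162
seg 1: a=-3, c=M1/2=656/1027, d=(M2−M1)/(6·3)=31/4266, b=Δ1−h1·(2M1+M2)/6=-10157/6162
seg 2: a=-2, c=M2/2=4339/6162, d=(M3−M2)/(6·3)=-21523/55458, b=Δ2−h2·(2M2+M3)/6=7334/3081
seg 3: a=1, c=M3/2=-2864/1027, d=(M4−M3)/(6·1)=16403/6162, b=Δ3−h3·(2M3+M4)/6=-23867/6162
seg 4: a=-3, c=M4/2=10675/2054, d=(M5−M4)/(6·1)=-10675/6162, b=Δ4−h4·(2M4+M5)/6=-4513/3081
t_q=3/2 → seg 0, τ=3/2; S=2+-18029/6162·τ+0·τ²+328/3081·τ³=-8337/4108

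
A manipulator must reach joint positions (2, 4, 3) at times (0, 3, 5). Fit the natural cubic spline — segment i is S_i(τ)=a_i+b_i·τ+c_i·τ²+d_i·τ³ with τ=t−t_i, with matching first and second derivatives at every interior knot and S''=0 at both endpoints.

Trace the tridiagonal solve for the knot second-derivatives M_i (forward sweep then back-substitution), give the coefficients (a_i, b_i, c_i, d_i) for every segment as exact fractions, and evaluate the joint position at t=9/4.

Δ: Δ0=2/3, Δ1=-1/2
row 1: diag=10, rhs=-7; c'=1/5, d'=-7/10
back: M1=-7/10
M: M0=0, M1=-7/10, M2=0
seg 0: a=2, c=M0/2=0, d=(M1−M0)/(6·3)=-7/180, b=Δ0−h0·(2M0+M1)/6=61/60
seg 1: a=4, c=M1/2=-7/20, d=(M2−M1)/(6·2)=7/120, b=Δ1−h1·(2M1+M2)/6=-1/30
t_q=9/4 → seg 0, τ=9/4; S=2+61/60·τ+0·τ²+-7/180·τ³=4921/1280

  seg 0: a=2 b=61/60 c=0 d=-7/180
  seg 1: a=4 b=-1/30 c=-7/20 d=7/120
S(9/4) = 4921/1280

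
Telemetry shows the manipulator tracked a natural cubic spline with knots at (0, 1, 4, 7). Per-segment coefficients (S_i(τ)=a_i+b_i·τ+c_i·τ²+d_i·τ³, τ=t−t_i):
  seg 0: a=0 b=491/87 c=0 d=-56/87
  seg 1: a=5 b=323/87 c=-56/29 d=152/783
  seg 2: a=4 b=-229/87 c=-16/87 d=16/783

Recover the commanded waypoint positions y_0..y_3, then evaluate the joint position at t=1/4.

y_0=0 y_1=5 y_2=4 y_3=-5
S(1/4) = 325/232

y_0 = S_0(0) = a_0 = 0
y_1 = S_1(0) = a_1 = 5
y_2 = S_2(0) = a_2 = 4
y_3 = S_2(3) = -5
t_q=1/4 is in segment 0 (τ=1/4); S_0(τ)=325/232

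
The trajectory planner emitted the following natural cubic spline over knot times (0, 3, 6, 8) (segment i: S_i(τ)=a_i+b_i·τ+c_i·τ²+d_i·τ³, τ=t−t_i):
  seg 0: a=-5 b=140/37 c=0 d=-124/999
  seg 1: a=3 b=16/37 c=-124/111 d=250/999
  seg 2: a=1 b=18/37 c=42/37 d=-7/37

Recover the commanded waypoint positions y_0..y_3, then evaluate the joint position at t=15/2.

y_0=-5 y_1=3 y_2=1 y_3=5
S(15/2) = 1079/296

y_0 = S_0(0) = a_0 = -5
y_1 = S_1(0) = a_1 = 3
y_2 = S_2(0) = a_2 = 1
y_3 = S_2(2) = 5
t_q=15/2 is in segment 2 (τ=3/2); S_2(τ)=1079/296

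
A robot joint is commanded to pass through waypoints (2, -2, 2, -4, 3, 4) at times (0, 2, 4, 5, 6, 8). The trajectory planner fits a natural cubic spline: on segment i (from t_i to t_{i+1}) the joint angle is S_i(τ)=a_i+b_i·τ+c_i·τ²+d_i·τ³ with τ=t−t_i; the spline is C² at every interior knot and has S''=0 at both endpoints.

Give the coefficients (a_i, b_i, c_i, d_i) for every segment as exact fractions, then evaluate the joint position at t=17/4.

  seg 0: a=2 b=-2029/482 c=0 d=1065/1928
  seg 1: a=-2 b=583/241 c=3195/964 d=-3397/1928
  seg 2: a=2 b=-2635/482 c=-1749/241 d=3241/482
  seg 3: a=-4 b=46/241 c=6225/482 d=-2943/482
  seg 4: a=3 b=3713/482 c=-1302/241 d=217/241
S(17/4) = 8785/30848

Δ: Δ0=-2, Δ1=2, Δ2=-6, Δ3=7, Δ4=1/2
row 1: diag=8, rhs=24; c'=1/4, d'=3
row 2: denom=6−2·1/4=11/2; d'=(-48−2·3)/(11/2)=-108/11
row 3: denom=4−1·2/11=42/11; d'=(78−1·-108/11)/(42/11)=23
row 4: denom=6−1·11/42=241/42; d'=(-39−1·23)/(241/42)=-2604/241
back: M4=-2604/241
back: M3=23−11/42·-2604/241=6225/241
back: M2=-108/11−2/11·6225/241=-3498/241
back: M1=3−1/4·-3498/241=3195/482
M: M0=0, M1=3195/482, M2=-3498/241, M3=6225/241, M4=-2604/241, M5=0
seg 0: a=2, c=M0/2=0, d=(M1−M0)/(6·2)=1065/1928, b=Δ0−h0·(2M0+M1)/6=-2029/482
seg 1: a=-2, c=M1/2=3195/964, d=(M2−M1)/(6·2)=-3397/1928, b=Δ1−h1·(2M1+M2)/6=583/241
seg 2: a=2, c=M2/2=-1749/241, d=(M3−M2)/(6·1)=3241/482, b=Δ2−h2·(2M2+M3)/6=-2635/482
seg 3: a=-4, c=M3/2=6225/482, d=(M4−M3)/(6·1)=-2943/482, b=Δ3−h3·(2M3+M4)/6=46/241
seg 4: a=3, c=M4/2=-1302/241, d=(M5−M4)/(6·2)=217/241, b=Δ4−h4·(2M4+M5)/6=3713/482
t_q=17/4 → seg 2, τ=1/4; S=2+-2635/482·τ+-1749/241·τ²+3241/482·τ³=8785/30848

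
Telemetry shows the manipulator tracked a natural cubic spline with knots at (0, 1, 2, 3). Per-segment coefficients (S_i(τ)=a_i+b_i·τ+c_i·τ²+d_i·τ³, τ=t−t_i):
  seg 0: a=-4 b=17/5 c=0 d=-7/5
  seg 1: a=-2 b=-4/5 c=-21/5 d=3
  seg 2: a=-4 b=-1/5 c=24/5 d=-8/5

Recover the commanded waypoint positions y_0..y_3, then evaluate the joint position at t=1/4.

y_0=-4 y_1=-2 y_2=-4 y_3=-1
S(1/4) = -203/64

y_0 = S_0(0) = a_0 = -4
y_1 = S_1(0) = a_1 = -2
y_2 = S_2(0) = a_2 = -4
y_3 = S_2(1) = -1
t_q=1/4 is in segment 0 (τ=1/4); S_0(τ)=-203/64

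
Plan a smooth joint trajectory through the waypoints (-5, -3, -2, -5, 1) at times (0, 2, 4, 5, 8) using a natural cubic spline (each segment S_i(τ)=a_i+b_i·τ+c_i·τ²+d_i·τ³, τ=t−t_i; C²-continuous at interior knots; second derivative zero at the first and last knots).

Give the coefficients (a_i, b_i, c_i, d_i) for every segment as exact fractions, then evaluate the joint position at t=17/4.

  seg 0: a=-5 b=259/344 c=0 d=85/1376
  seg 1: a=-3 b=257/172 c=255/688 d=-597/1376
  seg 2: a=-2 b=-767/344 c=-96/43 d=503/344
  seg 3: a=-5 b=-397/172 c=741/344 d=-247/1032
S(17/4) = -58873/22016

Δ: Δ0=1, Δ1=1/2, Δ2=-3, Δ3=2
row 1: diag=8, rhs=-3; c'=1/4, d'=-3/8
row 2: denom=6−2·1/4=11/2; d'=(-21−2·-3/8)/(11/2)=-81/22
row 3: denom=8−1·2/11=86/11; d'=(30−1·-81/22)/(86/11)=741/172
back: M3=741/172
back: M2=-81/22−2/11·741/172=-192/43
back: M1=-3/8−1/4·-192/43=255/344
M: M0=0, M1=255/344, M2=-192/43, M3=741/172, M4=0
seg 0: a=-5, c=M0/2=0, d=(M1−M0)/(6·2)=85/1376, b=Δ0−h0·(2M0+M1)/6=259/344
seg 1: a=-3, c=M1/2=255/688, d=(M2−M1)/(6·2)=-597/1376, b=Δ1−h1·(2M1+M2)/6=257/172
seg 2: a=-2, c=M2/2=-96/43, d=(M3−M2)/(6·1)=503/344, b=Δ2−h2·(2M2+M3)/6=-767/344
seg 3: a=-5, c=M3/2=741/344, d=(M4−M3)/(6·3)=-247/1032, b=Δ3−h3·(2M3+M4)/6=-397/172
t_q=17/4 → seg 2, τ=1/4; S=-2+-767/344·τ+-96/43·τ²+503/344·τ³=-58873/22016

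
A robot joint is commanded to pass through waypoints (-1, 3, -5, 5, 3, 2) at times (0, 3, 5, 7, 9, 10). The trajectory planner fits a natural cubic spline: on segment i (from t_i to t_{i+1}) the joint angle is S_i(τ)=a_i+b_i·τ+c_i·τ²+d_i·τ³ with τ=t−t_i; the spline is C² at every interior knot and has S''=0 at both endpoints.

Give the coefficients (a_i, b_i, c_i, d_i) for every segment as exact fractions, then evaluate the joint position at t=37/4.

Δ: Δ0=4/3, Δ1=-4, Δ2=5, Δ3=-1, Δ4=-1
row 1: diag=10, rhs=-32; c'=1/5, d'=-16/5
row 2: denom=8−2·1/5=38/5; d'=(54−2·-16/5)/(38/5)=151/19
row 3: denom=8−2·5/19=142/19; d'=(-36−2·151/19)/(142/19)=-493/71
row 4: denom=6−2·19/71=388/71; d'=(0−2·-493/71)/(388/71)=493/194
back: M4=493/194
back: M3=-493/71−19/71·493/194=-1479/194
back: M2=151/19−5/19·-1479/194=1931/194
back: M1=-16/5−1/5·1931/194=-1007/194
M: M0=0, M1=-1007/194, M2=1931/194, M3=-1479/194, M4=493/194, M5=0
seg 0: a=-1, c=M0/2=0, d=(M1−M0)/(6·3)=-1007/3492, b=Δ0−h0·(2M0+M1)/6=4573/1164
seg 1: a=3, c=M1/2=-1007/388, d=(M2−M1)/(6·2)=1469/1164, b=Δ1−h1·(2M1+M2)/6=-2245/582
seg 2: a=-5, c=M2/2=1931/388, d=(M3−M2)/(6·2)=-1705/1164, b=Δ2−h2·(2M2+M3)/6=527/582
seg 3: a=5, c=M3/2=-1479/388, d=(M4−M3)/(6·2)=493/582, b=Δ3−h3·(2M3+M4)/6=1883/582
seg 4: a=3, c=M4/2=493/388, d=(M5−M4)/(6·1)=-493/1164, b=Δ4−h4·(2M4+M5)/6=-1075/582
t_q=37/4 → seg 4, τ=1/4; S=3+-1075/582·τ+493/388·τ²+-493/1164·τ³=64837/24832

  seg 0: a=-1 b=4573/1164 c=0 d=-1007/3492
  seg 1: a=3 b=-2245/582 c=-1007/388 d=1469/1164
  seg 2: a=-5 b=527/582 c=1931/388 d=-1705/1164
  seg 3: a=5 b=1883/582 c=-1479/388 d=493/582
  seg 4: a=3 b=-1075/582 c=493/388 d=-493/1164
S(37/4) = 64837/24832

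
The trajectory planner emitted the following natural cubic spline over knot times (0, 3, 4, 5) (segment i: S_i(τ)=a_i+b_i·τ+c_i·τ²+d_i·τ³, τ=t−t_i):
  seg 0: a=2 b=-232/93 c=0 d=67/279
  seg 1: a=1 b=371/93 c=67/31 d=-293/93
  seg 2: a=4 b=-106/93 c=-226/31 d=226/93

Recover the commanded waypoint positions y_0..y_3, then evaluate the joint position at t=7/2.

y_0 = S_0(0) = a_0 = 2
y_1 = S_1(0) = a_1 = 1
y_2 = S_2(0) = a_2 = 4
y_3 = S_2(1) = -2
t_q=7/2 is in segment 1 (τ=1/2); S_1(τ)=779/248

y_0=2 y_1=1 y_2=4 y_3=-2
S(7/2) = 779/248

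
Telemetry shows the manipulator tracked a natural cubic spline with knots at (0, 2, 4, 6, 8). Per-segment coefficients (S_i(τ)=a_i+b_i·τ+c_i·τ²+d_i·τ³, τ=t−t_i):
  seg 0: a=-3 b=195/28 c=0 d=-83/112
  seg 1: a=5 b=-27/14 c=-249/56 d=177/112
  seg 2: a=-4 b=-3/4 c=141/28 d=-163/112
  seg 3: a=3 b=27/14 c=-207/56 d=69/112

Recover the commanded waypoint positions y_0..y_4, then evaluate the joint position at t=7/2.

y_0 = S_0(0) = a_0 = -3
y_1 = S_1(0) = a_1 = 5
y_2 = S_2(0) = a_2 = -4
y_3 = S_3(0) = a_3 = 3
y_4 = S_3(2) = -3
t_q=7/2 is in segment 1 (τ=3/2); S_1(τ)=-2297/896

y_0=-3 y_1=5 y_2=-4 y_3=3 y_4=-3
S(7/2) = -2297/896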